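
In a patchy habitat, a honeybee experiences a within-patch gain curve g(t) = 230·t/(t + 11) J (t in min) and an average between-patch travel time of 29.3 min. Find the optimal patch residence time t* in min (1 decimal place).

18.0 min

Optimal t* satisfies g'(t*) = g(t*)/(T + t*).
g'(t) = 230·11/(t + 11)². Setting 230·11/(t+11)² = 230t/[(t+11)(29.3+t)] gives 11(29.3+t) = t(t+11), so t² = 11×29.3 = 322.3.
t* = √322.3 = 17.95 min.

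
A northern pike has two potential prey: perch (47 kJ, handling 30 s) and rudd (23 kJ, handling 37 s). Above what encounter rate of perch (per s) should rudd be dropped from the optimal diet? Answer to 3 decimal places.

0.022 per s

The zero-one rule: include rudd iff E₂/h₂ > λE₁/(1+λh₁). Equality gives the switch point.
λE₁h₂ = E₂ + λE₂h₁ ⇒ λ = E₂/(E₁h₂ − E₂h₁) = 23/(1739 − 690) = 0.02193 per s.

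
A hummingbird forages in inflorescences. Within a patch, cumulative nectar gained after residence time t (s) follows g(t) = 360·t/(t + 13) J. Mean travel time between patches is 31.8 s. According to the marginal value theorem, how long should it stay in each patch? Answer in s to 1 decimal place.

20.3 s

By the marginal value theorem, leave when the instantaneous gain rate g'(t) equals the habitat-wide average g(t)/(T + t).
g'(t) = 360·13/(t + 13)². Setting 360·13/(t+13)² = 360t/[(t+13)(31.8+t)] gives 13(31.8+t) = t(t+13), so t² = 13×31.8 = 413.4.
t* = √413.4 = 20.33 s.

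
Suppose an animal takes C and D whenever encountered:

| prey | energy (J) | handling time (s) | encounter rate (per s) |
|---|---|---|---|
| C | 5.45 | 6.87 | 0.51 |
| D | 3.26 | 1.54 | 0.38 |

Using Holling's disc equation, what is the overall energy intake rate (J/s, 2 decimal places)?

Energy encountered per unit search time: 0.51×5.45 + 0.38×3.26 = 4.018 J/s.
Handling time per unit search time: 0.51×6.87 + 0.38×1.54 = 4.089.
Rate = 4.018/(1 + 4.089) = 0.7896 J/s.

0.79 J/s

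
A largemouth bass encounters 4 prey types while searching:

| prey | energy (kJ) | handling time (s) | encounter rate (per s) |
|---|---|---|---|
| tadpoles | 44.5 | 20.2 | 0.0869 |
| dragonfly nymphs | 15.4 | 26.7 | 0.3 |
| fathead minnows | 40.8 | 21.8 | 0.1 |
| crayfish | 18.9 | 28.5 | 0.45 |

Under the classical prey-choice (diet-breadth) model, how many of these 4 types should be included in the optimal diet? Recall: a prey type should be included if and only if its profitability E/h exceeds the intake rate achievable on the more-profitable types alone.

2

E/h in descending order: tadpoles 2.2, fathead minnows 1.87, crayfish 0.663, dragonfly nymphs 0.577 kJ/s. The optimal diet is the largest prefix of this list for which every included type satisfies E_i/h_i > R on the types above it.
Rate on top 1: 1.403. fathead minnows: 1.87 > 1.403 → include.
Rate on top 2: 1.61. crayfish: 0.663 < 1.61 → exclude; stop.
Optimal diet: tadpoles, fathead minnows — 2 of 4 types.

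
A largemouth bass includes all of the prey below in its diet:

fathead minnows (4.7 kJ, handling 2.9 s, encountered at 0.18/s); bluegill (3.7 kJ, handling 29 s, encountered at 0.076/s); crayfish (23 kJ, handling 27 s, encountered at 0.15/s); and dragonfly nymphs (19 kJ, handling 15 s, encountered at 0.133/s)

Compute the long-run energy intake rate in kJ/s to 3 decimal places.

0.727 kJ/s

R = Σλ_iE_i / (1 + Σλ_ih_i)
Numerator: 0.18×4.7 + 0.076×3.7 + 0.15×23 + 0.133×19 = 7.104
Denominator: 1 + 0.18×2.9 + 0.076×29 + 0.15×27 + 0.133×15 = 9.771
R = 7.104/9.771 = 0.7271 kJ/s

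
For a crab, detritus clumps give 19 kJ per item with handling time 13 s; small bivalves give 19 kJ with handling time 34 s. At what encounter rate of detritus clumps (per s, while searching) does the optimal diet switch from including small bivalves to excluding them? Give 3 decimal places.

0.048 per s

At the threshold, the rate on detritus clumps alone equals the profitability of small bivalves: λ·19/(1 + λ·13) = 19/34 = 0.5588.
Rearranging, λ(19 − 0.5588×13) = 0.5588, so λ = 0.5588/11.74 = 0.04762 per s.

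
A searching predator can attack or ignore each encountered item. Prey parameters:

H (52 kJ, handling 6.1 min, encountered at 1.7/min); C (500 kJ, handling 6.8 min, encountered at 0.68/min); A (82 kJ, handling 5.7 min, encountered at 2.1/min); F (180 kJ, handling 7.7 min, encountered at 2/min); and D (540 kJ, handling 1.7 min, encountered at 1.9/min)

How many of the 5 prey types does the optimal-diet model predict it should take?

1

Profitabilities (E/h, kJ/min): D 318, C 73.5, F 23.4, A 14.4, H 8.52. Add prey in this order while the next type's profitability exceeds the intake rate on those already taken.
Rate on top 1: 242.6. C: 73.5 < 242.6 → exclude; stop.
Optimal diet: D — 1 of 5 types.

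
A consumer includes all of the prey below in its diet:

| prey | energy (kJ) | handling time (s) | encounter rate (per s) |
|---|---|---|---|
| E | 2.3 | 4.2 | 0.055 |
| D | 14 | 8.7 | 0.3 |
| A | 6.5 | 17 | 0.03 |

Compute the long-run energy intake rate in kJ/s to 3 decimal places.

Energy encountered per unit search time: 0.055×2.3 + 0.3×14 + 0.03×6.5 = 4.522 kJ/s.
Handling time per unit search time: 0.055×4.2 + 0.3×8.7 + 0.03×17 = 3.351.
Rate = 4.522/(1 + 3.351) = 1.039 kJ/s.

1.039 kJ/s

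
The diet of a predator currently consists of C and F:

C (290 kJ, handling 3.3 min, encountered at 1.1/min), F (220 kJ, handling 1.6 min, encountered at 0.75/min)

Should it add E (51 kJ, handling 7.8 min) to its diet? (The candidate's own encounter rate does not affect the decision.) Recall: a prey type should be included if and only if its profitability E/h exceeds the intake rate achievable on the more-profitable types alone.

Current rate: (1.1×290 + 0.75×220)/(1 + 1.1×3.3 + 0.75×1.6) = 83.02 kJ/min.
E: E/h = 51/7.8 = 6.538 kJ/min.
Since 6.538 < R, time spent handling E is better spent searching.

No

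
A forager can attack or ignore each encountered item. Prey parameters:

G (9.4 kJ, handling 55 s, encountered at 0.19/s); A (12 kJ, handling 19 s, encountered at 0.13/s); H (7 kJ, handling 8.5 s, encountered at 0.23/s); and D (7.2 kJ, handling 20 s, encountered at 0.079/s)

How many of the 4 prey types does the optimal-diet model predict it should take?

2

Rank by E/h (kJ/s): H 0.824, A 0.632, D 0.36, G 0.171. Include each in turn until the next type's E/h falls below the running intake rate.
Rate on top 1: 0.5448. A: 0.632 > 0.5448 → include.
Rate on top 2: 0.5843. D: 0.36 < 0.5843 → exclude; stop.
Optimal diet: H, A — 2 of 4 types.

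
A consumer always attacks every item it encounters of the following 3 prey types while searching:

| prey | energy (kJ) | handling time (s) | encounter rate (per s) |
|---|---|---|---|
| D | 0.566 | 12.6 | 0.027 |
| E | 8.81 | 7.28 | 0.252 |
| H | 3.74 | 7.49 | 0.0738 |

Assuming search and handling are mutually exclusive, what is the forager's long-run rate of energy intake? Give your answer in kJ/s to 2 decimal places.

0.67 kJ/s

Energy encountered per unit search time: 0.027×0.566 + 0.252×8.81 + 0.0738×3.74 = 2.511 kJ/s.
Handling time per unit search time: 0.027×12.6 + 0.252×7.28 + 0.0738×7.49 = 2.728.
Rate = 2.511/(1 + 2.728) = 0.6737 kJ/s.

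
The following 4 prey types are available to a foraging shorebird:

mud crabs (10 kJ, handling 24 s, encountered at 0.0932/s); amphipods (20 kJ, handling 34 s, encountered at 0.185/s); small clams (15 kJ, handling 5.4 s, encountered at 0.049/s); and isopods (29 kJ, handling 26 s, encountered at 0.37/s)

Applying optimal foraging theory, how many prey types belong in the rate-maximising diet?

2

Profitabilities (E/h, kJ/s): small clams 2.78, isopods 1.12, amphipods 0.588, mud crabs 0.417. Add prey in this order while the next type's profitability exceeds the intake rate on those already taken.
Rate on top 1: 0.5812. isopods: 1.12 > 0.5812 → include.
Rate on top 2: 1.053. amphipods: 0.588 < 1.053 → exclude; stop.
Optimal diet: small clams, isopods — 2 of 4 types.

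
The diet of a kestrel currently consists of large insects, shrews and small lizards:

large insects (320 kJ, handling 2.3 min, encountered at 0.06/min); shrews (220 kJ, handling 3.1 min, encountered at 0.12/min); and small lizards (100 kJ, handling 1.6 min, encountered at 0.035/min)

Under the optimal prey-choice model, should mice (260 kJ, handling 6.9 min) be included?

On large insects, shrews and small lizards alone, R = ΣλE/(1+Σλh) = 49.1/1.566 = 31.35 kJ/min.
Profitability of mice: 260/6.9 = 37.68 kJ/min.
37.68 > 31.35, so adding mice raises the average — include it.

Yes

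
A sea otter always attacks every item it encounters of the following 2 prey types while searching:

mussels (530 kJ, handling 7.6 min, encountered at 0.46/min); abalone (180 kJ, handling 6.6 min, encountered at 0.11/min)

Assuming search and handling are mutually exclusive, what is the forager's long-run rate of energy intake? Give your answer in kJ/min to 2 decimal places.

R = Σλ_iE_i / (1 + Σλ_ih_i)
Numerator: 0.46×530 + 0.11×180 = 263.6
Denominator: 1 + 0.46×7.6 + 0.11×6.6 = 5.222
R = 263.6/5.222 = 50.48 kJ/min

50.48 kJ/min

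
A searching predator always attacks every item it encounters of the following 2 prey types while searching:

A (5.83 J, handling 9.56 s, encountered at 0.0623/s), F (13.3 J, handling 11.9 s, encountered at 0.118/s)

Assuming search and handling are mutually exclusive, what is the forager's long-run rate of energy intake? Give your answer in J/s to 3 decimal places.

R = (0.0623×5.83 + 0.118×13.3) / (1 + 0.0623×9.56 + 0.118×11.9) = 1.933/3 = 0.6442 J/s.

0.644 J/s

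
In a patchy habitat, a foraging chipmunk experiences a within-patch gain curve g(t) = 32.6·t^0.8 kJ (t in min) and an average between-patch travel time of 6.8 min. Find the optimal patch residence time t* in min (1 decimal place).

Maximise g(t)/(T+t): set derivative to zero → g'(t)(T+t) = g(t).
g'(t) = 0.8·32.6·t^-0.2. Setting 0.8·32.6·t^-0.2 = 32.6·t^0.8/(6.8+t) gives 0.8(6.8+t) = t, so 0.20·t = 0.8×6.8.
t* = 0.8×6.8/0.20 = 27.2 min.

27.2 min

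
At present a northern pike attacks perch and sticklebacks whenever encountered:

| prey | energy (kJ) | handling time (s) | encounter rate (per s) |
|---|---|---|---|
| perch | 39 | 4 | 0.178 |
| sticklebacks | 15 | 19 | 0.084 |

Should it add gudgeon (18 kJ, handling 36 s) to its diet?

Current rate: (0.178×39 + 0.084×15)/(1 + 0.178×4 + 0.084×19) = 2.479 kJ/s.
Profitability of gudgeon: 18/36 = 0.5 kJ/s.
0.5 < 2.479, so adding gudgeon would lower the average — exclude it.

No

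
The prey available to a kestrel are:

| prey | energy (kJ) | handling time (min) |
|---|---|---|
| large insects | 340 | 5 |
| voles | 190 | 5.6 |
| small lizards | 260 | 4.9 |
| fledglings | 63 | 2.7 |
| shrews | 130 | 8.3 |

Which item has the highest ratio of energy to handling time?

Profitability E/h (kJ/min): large insects = 340/5 = 68, voles = 190/5.6 = 33.9, small lizards = 260/4.9 = 53.1, fledglings = 63/2.7 = 23.3, shrews = 130/8.3 = 15.7.
Ranked: large insects > small lizards > voles > fledglings > shrews.

large insects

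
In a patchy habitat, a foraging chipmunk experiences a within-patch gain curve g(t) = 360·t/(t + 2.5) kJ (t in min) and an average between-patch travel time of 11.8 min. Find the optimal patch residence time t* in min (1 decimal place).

By the marginal value theorem, leave when the instantaneous gain rate g'(t) equals the habitat-wide average g(t)/(T + t).
g'(t) = 360·2.5/(t + 2.5)². Setting 360·2.5/(t+2.5)² = 360t/[(t+2.5)(11.8+t)] gives 2.5(11.8+t) = t(t+2.5), so t² = 2.5×11.8 = 29.5.
t* = √29.5 = 5.431 min.

5.4 min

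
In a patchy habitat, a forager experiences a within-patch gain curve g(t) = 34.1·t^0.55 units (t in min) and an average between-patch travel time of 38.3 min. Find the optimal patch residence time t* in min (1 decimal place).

46.8 min

Maximise g(t)/(T+t): set derivative to zero → g'(t)(T+t) = g(t).
g'(t) = 0.55·34.1·t^-0.45. Setting 0.55·34.1·t^-0.45 = 34.1·t^0.55/(38.3+t) gives 0.55(38.3+t) = t, so 0.45·t = 0.55×38.3.
t* = 0.55×38.3/0.45 = 46.81 min.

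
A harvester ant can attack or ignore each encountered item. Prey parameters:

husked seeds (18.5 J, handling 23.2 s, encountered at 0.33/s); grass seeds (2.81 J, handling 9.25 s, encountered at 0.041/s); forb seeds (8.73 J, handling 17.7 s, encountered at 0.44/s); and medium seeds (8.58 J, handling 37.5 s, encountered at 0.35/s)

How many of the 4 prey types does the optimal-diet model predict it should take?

1

Rank by E/h (J/s): husked seeds 0.797, forb seeds 0.493, grass seeds 0.304, medium seeds 0.229. Include each in turn until the next type's E/h falls below the running intake rate.
Rate on top 1: 0.7053. forb seeds: 0.493 < 0.7053 → exclude; stop.
Optimal diet: husked seeds — 1 of 4 types.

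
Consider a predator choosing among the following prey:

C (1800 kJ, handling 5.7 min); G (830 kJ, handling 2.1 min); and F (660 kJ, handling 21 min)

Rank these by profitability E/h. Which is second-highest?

In descending order of E/h:
G: 830/2.1 = 395 kJ/min
C: 1800/5.7 = 316 kJ/min
F: 660/21 = 31.4 kJ/min

C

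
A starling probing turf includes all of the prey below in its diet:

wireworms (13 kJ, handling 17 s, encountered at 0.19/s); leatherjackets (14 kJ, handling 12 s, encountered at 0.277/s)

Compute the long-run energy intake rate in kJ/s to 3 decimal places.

0.840 kJ/s

R = (0.19×13 + 0.277×14) / (1 + 0.19×17 + 0.277×12) = 6.348/7.554 = 0.8403 kJ/s.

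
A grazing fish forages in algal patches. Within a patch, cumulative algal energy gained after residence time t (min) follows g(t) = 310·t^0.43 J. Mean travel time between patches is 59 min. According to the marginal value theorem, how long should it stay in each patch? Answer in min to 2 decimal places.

Maximise g(t)/(T+t): set derivative to zero → g'(t)(T+t) = g(t).
g'(t) = 0.43·310·t^-0.57. Setting 0.43·310·t^-0.57 = 310·t^0.43/(59+t) gives 0.43(59+t) = t, so 0.57·t = 0.43×59.
t* = 0.43×59/0.57 = 44.51 min.

44.51 min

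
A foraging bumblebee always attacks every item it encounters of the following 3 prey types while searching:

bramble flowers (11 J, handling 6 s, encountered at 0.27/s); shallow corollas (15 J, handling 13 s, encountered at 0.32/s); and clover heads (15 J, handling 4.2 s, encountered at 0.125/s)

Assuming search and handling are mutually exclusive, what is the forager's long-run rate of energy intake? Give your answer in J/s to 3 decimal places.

Energy encountered per unit search time: 0.27×11 + 0.32×15 + 0.125×15 = 9.645 J/s.
Handling time per unit search time: 0.27×6 + 0.32×13 + 0.125×4.2 = 6.305.
Rate = 9.645/(1 + 6.305) = 1.32 J/s.

1.320 J/s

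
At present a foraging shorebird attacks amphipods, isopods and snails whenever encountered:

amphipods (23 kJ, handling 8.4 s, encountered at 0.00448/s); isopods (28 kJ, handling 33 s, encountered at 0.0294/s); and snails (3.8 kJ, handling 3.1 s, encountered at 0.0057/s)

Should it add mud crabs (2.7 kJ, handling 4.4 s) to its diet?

Intake rate on the current diet: R = (0.00448×23 + 0.0294×28 + 0.0057×3.8) / (1 + 0.00448×8.4 + 0.0294×33 + 0.0057×3.1) = 0.9479/2.026 = 0.468 kJ/s.
mud crabs: E/h = 2.7/4.4 = 0.6136 kJ/s.
Since 0.6136 > R, including mud crabs increases the long-run rate.

Yes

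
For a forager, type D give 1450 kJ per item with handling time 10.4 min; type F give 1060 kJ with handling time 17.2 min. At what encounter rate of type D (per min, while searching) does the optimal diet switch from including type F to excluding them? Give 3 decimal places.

Drop type F once their profitability E₂/h₂ falls below the rate achievable on type D alone: E₂/h₂ = λE₁/(1 + λh₁).
Solve for λ: λE₁h₂ = E₂(1 + λh₁) → λ(E₁h₂ − E₂h₁) = E₂ → λ = E₂/(E₁h₂ − E₂h₁).
λ = 1060/(1450×17.2 − 1060×10.4) = 1060/1.392e+04 = 0.07617 per min.

0.076 per min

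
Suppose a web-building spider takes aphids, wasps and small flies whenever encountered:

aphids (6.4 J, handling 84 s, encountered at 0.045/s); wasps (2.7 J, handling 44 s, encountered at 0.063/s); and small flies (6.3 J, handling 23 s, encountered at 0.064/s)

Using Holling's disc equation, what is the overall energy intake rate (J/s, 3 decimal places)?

R = (0.045×6.4 + 0.063×2.7 + 0.064×6.3) / (1 + 0.045×84 + 0.063×44 + 0.064×23) = 0.8613/9.024 = 0.09545 J/s.

0.095 J/s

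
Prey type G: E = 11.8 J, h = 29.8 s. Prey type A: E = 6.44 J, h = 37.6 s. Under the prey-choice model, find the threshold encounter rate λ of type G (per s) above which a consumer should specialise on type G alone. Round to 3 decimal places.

0.026 per s

Drop type A once their profitability E₂/h₂ falls below the rate achievable on type G alone: E₂/h₂ = λE₁/(1 + λh₁).
Solve for λ: λE₁h₂ = E₂(1 + λh₁) → λ(E₁h₂ − E₂h₁) = E₂ → λ = E₂/(E₁h₂ − E₂h₁).
λ = 6.44/(11.8×37.6 − 6.44×29.8) = 6.44/251.8 = 0.02558 per s.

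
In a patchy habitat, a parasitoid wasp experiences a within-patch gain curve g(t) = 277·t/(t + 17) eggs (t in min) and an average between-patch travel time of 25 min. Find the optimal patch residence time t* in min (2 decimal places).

By the marginal value theorem, leave when the instantaneous gain rate g'(t) equals the habitat-wide average g(t)/(T + t).
g'(t) = 277·17/(t + 17)². Setting 277·17/(t+17)² = 277t/[(t+17)(25+t)] gives 17(25+t) = t(t+17), so t² = 17×25 = 425.
t* = √425 = 20.62 min.

20.62 min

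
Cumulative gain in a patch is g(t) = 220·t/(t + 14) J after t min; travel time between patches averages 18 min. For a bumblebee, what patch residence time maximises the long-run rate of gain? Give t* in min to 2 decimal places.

15.87 min

Optimal t* satisfies g'(t*) = g(t*)/(T + t*).
g'(t) = 220·14/(t + 14)². Setting 220·14/(t+14)² = 220t/[(t+14)(18+t)] gives 14(18+t) = t(t+14), so t² = 14×18 = 252.
t* = √252 = 15.87 min.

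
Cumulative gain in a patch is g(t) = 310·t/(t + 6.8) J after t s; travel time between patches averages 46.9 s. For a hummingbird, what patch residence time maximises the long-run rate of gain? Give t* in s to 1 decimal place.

17.9 s

Maximise g(t)/(T+t): set derivative to zero → g'(t)(T+t) = g(t).
g'(t) = 310·6.8/(t + 6.8)². Setting 310·6.8/(t+6.8)² = 310t/[(t+6.8)(46.9+t)] gives 6.8(46.9+t) = t(t+6.8), so t² = 6.8×46.9 = 318.9.
t* = √318.9 = 17.86 s.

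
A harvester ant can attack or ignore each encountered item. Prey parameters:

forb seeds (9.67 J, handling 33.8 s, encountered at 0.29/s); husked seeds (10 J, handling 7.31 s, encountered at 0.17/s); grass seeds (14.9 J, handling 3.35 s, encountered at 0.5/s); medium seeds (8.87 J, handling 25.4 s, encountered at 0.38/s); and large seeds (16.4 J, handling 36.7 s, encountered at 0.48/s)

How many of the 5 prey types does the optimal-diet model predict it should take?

E/h in descending order: grass seeds 4.45, husked seeds 1.37, large seeds 0.447, medium seeds 0.349, forb seeds 0.286 J/s. The optimal diet is the largest prefix of this list for which every included type satisfies E_i/h_i > R on the types above it.
Rate on top 1: 2.785. husked seeds: 1.37 < 2.785 → exclude; stop.
Optimal diet: grass seeds — 1 of 5 types.

1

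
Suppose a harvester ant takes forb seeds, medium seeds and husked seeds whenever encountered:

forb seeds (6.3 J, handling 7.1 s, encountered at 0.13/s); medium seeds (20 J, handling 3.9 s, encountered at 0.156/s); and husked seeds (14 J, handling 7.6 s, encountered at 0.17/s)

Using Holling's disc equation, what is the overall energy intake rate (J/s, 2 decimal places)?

1.65 J/s

Energy encountered per unit search time: 0.13×6.3 + 0.156×20 + 0.17×14 = 6.319 J/s.
Handling time per unit search time: 0.13×7.1 + 0.156×3.9 + 0.17×7.6 = 2.823.
Rate = 6.319/(1 + 2.823) = 1.653 J/s.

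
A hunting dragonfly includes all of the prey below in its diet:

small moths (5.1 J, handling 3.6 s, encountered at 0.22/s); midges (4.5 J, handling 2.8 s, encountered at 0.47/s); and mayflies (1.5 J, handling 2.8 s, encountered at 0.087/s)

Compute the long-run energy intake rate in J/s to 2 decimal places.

1.00 J/s

R = (0.22×5.1 + 0.47×4.5 + 0.087×1.5) / (1 + 0.22×3.6 + 0.47×2.8 + 0.087×2.8) = 3.367/3.352 = 1.005 J/s.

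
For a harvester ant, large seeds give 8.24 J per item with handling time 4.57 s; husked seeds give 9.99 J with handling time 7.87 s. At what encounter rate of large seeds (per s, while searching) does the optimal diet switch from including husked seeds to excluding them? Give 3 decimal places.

Drop husked seeds once their profitability E₂/h₂ falls below the rate achievable on large seeds alone: E₂/h₂ = λE₁/(1 + λh₁).
Solve for λ: λE₁h₂ = E₂(1 + λh₁) → λ(E₁h₂ − E₂h₁) = E₂ → λ = E₂/(E₁h₂ − E₂h₁).
λ = 9.99/(8.24×7.87 − 9.99×4.57) = 9.99/19.19 = 0.5205 per s.

0.520 per s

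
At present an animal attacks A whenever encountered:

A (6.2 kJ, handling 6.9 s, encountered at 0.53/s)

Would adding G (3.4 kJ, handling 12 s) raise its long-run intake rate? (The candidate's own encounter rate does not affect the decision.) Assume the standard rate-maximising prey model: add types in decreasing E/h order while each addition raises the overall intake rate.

No

On A alone, R = ΣλE/(1+Σλh) = 3.286/4.657 = 0.7056 kJ/s.
Profitability of G: 3.4/12 = 0.2833 kJ/s.
0.2833 < 0.7056, so adding G would lower the average — exclude it.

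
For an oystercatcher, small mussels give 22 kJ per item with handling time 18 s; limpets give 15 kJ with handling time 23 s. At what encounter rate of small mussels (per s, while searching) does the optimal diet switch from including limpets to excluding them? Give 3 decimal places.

0.064 per s

Drop limpets once their profitability E₂/h₂ falls below the rate achievable on small mussels alone: E₂/h₂ = λE₁/(1 + λh₁).
Solve for λ: λE₁h₂ = E₂(1 + λh₁) → λ(E₁h₂ − E₂h₁) = E₂ → λ = E₂/(E₁h₂ − E₂h₁).
λ = 15/(22×23 − 15×18) = 15/236 = 0.06356 per s.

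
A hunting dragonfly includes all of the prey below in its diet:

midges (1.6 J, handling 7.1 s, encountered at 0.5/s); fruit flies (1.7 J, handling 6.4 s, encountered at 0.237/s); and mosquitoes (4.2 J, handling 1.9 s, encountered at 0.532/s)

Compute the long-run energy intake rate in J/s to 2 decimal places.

R = (0.5×1.6 + 0.237×1.7 + 0.532×4.2) / (1 + 0.5×7.1 + 0.237×6.4 + 0.532×1.9) = 3.437/7.078 = 0.4857 J/s.

0.49 J/s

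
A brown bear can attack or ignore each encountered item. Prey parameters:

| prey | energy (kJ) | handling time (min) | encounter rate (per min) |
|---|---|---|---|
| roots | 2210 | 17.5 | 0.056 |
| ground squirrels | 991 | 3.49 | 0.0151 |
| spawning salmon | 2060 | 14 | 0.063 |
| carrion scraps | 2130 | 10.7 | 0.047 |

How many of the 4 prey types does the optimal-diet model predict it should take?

4

Profitabilities (E/h, kJ/min): ground squirrels 284, carrion scraps 199, spawning salmon 147, roots 126. Add prey in this order while the next type's profitability exceeds the intake rate on those already taken.
Rate on top 1: 14.21. carrion scraps: 199 > 14.21 → include.
Rate on top 2: 73.97. spawning salmon: 147 > 73.97 → include.
Rate on top 3: 100.4. roots: 126 > 100.4 → include.
Optimal diet: ground squirrels, carrion scraps, spawning salmon, roots — 4 of 4 types.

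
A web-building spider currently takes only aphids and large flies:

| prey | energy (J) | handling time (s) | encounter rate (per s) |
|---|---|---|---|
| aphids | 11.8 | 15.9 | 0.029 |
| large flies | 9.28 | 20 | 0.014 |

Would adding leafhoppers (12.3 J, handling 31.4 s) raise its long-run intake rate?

Yes

On aphids and large flies alone, R = ΣλE/(1+Σλh) = 0.4721/1.741 = 0.2712 J/s.
leafhoppers: E/h = 12.3/31.4 = 0.3917 J/s.
0.3917 > 0.2712, so adding leafhoppers raises the average — include it.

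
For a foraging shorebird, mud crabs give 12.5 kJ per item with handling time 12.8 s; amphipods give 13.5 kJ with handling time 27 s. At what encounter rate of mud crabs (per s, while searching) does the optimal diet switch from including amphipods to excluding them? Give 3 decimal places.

0.082 per s

Drop amphipods once their profitability E₂/h₂ falls below the rate achievable on mud crabs alone: E₂/h₂ = λE₁/(1 + λh₁).
Solve for λ: λE₁h₂ = E₂(1 + λh₁) → λ(E₁h₂ − E₂h₁) = E₂ → λ = E₂/(E₁h₂ − E₂h₁).
λ = 13.5/(12.5×27 − 13.5×12.8) = 13.5/164.7 = 0.08197 per s.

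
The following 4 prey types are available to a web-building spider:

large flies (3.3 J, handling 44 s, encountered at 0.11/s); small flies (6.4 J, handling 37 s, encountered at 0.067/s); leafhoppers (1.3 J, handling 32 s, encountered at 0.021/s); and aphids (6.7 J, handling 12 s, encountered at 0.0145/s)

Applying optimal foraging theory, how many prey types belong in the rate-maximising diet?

2

E/h in descending order: aphids 0.558, small flies 0.173, large flies 0.075, leafhoppers 0.0406 J/s. The optimal diet is the largest prefix of this list for which every included type satisfies E_i/h_i > R on the types above it.
Rate on top 1: 0.08275. small flies: 0.173 > 0.08275 → include.
Rate on top 2: 0.144. large flies: 0.075 < 0.144 → exclude; stop.
Optimal diet: aphids, small flies — 2 of 4 types.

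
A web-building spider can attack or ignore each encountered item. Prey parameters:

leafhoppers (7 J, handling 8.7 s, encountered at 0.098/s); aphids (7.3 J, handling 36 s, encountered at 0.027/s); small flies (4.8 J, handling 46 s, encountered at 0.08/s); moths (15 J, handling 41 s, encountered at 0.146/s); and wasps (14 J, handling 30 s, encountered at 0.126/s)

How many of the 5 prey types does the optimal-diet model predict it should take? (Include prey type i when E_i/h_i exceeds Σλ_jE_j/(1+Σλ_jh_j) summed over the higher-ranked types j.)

Rank by E/h (J/s): leafhoppers 0.805, wasps 0.467, moths 0.366, aphids 0.203, small flies 0.104. Include each in turn until the next type's E/h falls below the running intake rate.
Rate on top 1: 0.3703. wasps: 0.467 > 0.3703 → include.
Rate on top 2: 0.435. moths: 0.366 < 0.435 → exclude; stop.
Optimal diet: leafhoppers, wasps — 2 of 5 types.

2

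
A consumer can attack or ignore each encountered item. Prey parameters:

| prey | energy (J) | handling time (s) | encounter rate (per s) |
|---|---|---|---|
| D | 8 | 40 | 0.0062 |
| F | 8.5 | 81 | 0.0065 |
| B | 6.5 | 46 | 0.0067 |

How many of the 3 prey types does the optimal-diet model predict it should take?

3

E/h in descending order: D 0.2, B 0.141, F 0.105 J/s. The optimal diet is the largest prefix of this list for which every included type satisfies E_i/h_i > R on the types above it.
Rate on top 1: 0.03974. B: 0.141 > 0.03974 → include.
Rate on top 2: 0.05986. F: 0.105 > 0.05986 → include.
Optimal diet: D, B, F — 3 of 3 types.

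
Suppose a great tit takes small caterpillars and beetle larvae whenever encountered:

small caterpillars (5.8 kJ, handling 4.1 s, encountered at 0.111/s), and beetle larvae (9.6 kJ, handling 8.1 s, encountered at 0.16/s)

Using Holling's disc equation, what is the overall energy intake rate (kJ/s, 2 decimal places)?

R = (0.111×5.8 + 0.16×9.6) / (1 + 0.111×4.1 + 0.16×8.1) = 2.18/2.751 = 0.7923 kJ/s.

0.79 kJ/s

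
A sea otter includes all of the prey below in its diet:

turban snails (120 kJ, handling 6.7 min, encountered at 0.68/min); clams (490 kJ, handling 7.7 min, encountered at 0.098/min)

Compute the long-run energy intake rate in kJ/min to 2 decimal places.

Energy encountered per unit search time: 0.68×120 + 0.098×490 = 129.6 kJ/min.
Handling time per unit search time: 0.68×6.7 + 0.098×7.7 = 5.311.
Rate = 129.6/(1 + 5.311) = 20.54 kJ/min.

20.54 kJ/min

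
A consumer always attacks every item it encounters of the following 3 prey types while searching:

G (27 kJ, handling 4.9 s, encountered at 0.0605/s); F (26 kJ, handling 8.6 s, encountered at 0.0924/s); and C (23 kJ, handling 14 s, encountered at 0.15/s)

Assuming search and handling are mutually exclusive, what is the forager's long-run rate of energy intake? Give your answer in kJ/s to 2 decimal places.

1.79 kJ/s

R = Σλ_iE_i / (1 + Σλ_ih_i)
Numerator: 0.0605×27 + 0.0924×26 + 0.15×23 = 7.486
Denominator: 1 + 0.0605×4.9 + 0.0924×8.6 + 0.15×14 = 4.191
R = 7.486/4.191 = 1.786 kJ/s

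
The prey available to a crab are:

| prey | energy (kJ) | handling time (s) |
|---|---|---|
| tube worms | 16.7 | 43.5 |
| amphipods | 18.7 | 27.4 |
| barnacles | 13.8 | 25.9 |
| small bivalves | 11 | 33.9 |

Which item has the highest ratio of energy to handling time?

Profitability E/h (kJ/s): tube worms = 16.7/43.5 = 0.384, amphipods = 18.7/27.4 = 0.682, barnacles = 13.8/25.9 = 0.533, small bivalves = 11/33.9 = 0.324.
Ranked: amphipods > barnacles > tube worms > small bivalves.

amphipods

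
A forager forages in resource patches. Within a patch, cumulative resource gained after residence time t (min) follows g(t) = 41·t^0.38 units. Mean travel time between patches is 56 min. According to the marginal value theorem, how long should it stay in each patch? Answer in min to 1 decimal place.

34.3 min

By the marginal value theorem, leave when the instantaneous gain rate g'(t) equals the habitat-wide average g(t)/(T + t).
g'(t) = 0.38·41·t^-0.62. Setting 0.38·41·t^-0.62 = 41·t^0.38/(56+t) gives 0.38(56+t) = t, so 0.62·t = 0.38×56.
t* = 0.38×56/0.62 = 34.32 min.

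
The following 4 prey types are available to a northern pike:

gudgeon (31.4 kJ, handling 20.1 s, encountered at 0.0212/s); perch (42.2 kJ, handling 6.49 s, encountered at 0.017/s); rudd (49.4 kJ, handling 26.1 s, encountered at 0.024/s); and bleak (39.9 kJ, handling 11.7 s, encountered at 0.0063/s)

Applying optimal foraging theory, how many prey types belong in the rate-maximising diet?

Profitabilities (E/h, kJ/s): perch 6.5, bleak 3.41, rudd 1.89, gudgeon 1.56. Add prey in this order while the next type's profitability exceeds the intake rate on those already taken.
Rate on top 1: 0.6461. bleak: 3.41 > 0.6461 → include.
Rate on top 2: 0.8182. rudd: 1.89 > 0.8182 → include.
Rate on top 3: 1.19. gudgeon: 1.56 > 1.19 → include.
Optimal diet: perch, bleak, rudd, gudgeon — 4 of 4 types.

4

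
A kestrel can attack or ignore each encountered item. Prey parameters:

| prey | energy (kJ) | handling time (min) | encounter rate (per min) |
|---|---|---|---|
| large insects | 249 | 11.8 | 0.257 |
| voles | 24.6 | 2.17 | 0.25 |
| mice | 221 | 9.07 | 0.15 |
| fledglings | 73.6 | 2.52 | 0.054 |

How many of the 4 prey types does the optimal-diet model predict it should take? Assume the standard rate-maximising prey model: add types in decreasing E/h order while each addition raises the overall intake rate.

3

E/h in descending order: fledglings 29.2, mice 24.4, large insects 21.1, voles 11.3 kJ/min. The optimal diet is the largest prefix of this list for which every included type satisfies E_i/h_i > R on the types above it.
Rate on top 1: 3.498. mice: 24.4 > 3.498 → include.
Rate on top 2: 14.87. large insects: 21.1 > 14.87 → include.
Rate on top 3: 18.29. voles: 11.3 < 18.29 → exclude; stop.
Optimal diet: fledglings, mice, large insects — 3 of 4 types.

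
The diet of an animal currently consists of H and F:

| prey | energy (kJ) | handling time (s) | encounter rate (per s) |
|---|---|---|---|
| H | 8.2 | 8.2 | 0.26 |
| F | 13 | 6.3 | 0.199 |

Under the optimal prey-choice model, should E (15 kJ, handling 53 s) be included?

Intake rate on the current diet: R = (0.26×8.2 + 0.199×13) / (1 + 0.26×8.2 + 0.199×6.3) = 4.719/4.386 = 1.076 kJ/s.
Profitability of E: 15/53 = 0.283 kJ/s.
Since 0.283 < R, time spent handling E is better spent searching.

No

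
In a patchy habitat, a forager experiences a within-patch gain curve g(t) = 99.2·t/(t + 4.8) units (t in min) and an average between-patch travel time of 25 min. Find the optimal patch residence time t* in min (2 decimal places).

10.95 min

By the marginal value theorem, leave when the instantaneous gain rate g'(t) equals the habitat-wide average g(t)/(T + t).
g'(t) = 99.2·4.8/(t + 4.8)². Setting 99.2·4.8/(t+4.8)² = 99.2t/[(t+4.8)(25+t)] gives 4.8(25+t) = t(t+4.8), so t² = 4.8×25 = 120.
t* = √120 = 10.95 min.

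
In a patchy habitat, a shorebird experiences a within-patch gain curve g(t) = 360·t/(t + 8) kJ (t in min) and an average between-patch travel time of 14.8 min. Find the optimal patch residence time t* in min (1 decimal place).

10.9 min

Maximise g(t)/(T+t): set derivative to zero → g'(t)(T+t) = g(t).
g'(t) = 360·8/(t + 8)². Setting 360·8/(t+8)² = 360t/[(t+8)(14.8+t)] gives 8(14.8+t) = t(t+8), so t² = 8×14.8 = 118.4.
t* = √118.4 = 10.88 min.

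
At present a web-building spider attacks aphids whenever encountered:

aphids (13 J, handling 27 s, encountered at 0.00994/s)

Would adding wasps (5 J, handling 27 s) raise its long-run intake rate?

Yes

Current rate: (0.00994×13)/(1 + 0.00994×27) = 0.1019 J/s.
Profitability of wasps: 5/27 = 0.1852 J/s.
Since 0.1852 > R, including wasps increases the long-run rate.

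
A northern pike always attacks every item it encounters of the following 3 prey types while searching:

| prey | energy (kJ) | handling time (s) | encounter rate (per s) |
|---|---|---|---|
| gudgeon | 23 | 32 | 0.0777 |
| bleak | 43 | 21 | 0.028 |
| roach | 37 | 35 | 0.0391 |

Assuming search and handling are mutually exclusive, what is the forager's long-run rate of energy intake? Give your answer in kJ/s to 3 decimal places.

R = Σλ_iE_i / (1 + Σλ_ih_i)
Numerator: 0.0777×23 + 0.028×43 + 0.0391×37 = 4.438
Denominator: 1 + 0.0777×32 + 0.028×21 + 0.0391×35 = 5.443
R = 4.438/5.443 = 0.8153 kJ/s

0.815 kJ/s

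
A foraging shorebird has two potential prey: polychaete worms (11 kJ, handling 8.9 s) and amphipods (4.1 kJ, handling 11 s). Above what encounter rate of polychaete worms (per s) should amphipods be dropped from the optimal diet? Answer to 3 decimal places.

0.049 per s

At the threshold, the rate on polychaete worms alone equals the profitability of amphipods: λ·11/(1 + λ·8.9) = 4.1/11 = 0.3727.
Rearranging, λ(11 − 0.3727×8.9) = 0.3727, so λ = 0.3727/7.683 = 0.04851 per s.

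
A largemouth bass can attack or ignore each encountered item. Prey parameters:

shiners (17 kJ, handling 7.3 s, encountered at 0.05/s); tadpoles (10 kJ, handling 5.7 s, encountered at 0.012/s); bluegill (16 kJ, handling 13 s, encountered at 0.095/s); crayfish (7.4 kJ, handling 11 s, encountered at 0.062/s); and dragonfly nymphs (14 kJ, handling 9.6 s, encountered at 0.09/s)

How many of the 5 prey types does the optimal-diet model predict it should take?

4

Profitabilities (E/h, kJ/s): shiners 2.33, tadpoles 1.75, dragonfly nymphs 1.46, bluegill 1.23, crayfish 0.673. Add prey in this order while the next type's profitability exceeds the intake rate on those already taken.
Rate on top 1: 0.6227. tadpoles: 1.75 > 0.6227 → include.
Rate on top 2: 0.6767. dragonfly nymphs: 1.46 > 0.6767 → include.
Rate on top 3: 0.9707. bluegill: 1.23 > 0.9707 → include.
Rate on top 4: 1.062. crayfish: 0.673 < 1.062 → exclude; stop.
Optimal diet: shiners, tadpoles, dragonfly nymphs, bluegill — 4 of 5 types.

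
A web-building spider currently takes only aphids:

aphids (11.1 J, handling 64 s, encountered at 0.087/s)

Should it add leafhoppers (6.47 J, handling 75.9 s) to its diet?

No

Current rate: (0.087×11.1)/(1 + 0.087×64) = 0.147 J/s.
Profitability of leafhoppers: 6.47/75.9 = 0.08524 J/s.
Since 0.08524 < R, time spent handling leafhoppers is better spent searching.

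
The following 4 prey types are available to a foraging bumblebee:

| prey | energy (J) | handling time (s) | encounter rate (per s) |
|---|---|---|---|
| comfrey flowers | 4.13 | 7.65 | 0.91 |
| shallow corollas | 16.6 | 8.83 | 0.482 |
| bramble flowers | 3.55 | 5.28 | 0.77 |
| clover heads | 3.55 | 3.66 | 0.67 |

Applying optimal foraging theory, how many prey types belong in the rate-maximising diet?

1

Profitabilities (E/h, J/s): shallow corollas 1.88, clover heads 0.97, bramble flowers 0.672, comfrey flowers 0.54. Add prey in this order while the next type's profitability exceeds the intake rate on those already taken.
Rate on top 1: 1.522. clover heads: 0.97 < 1.522 → exclude; stop.
Optimal diet: shallow corollas — 1 of 4 types.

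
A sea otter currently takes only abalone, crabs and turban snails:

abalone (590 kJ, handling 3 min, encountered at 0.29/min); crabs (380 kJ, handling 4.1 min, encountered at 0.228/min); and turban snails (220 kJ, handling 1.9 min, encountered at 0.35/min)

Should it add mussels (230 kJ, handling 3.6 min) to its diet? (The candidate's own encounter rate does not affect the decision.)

No

Current rate: (0.29×590 + 0.228×380 + 0.35×220)/(1 + 0.29×3 + 0.228×4.1 + 0.35×1.9) = 96.47 kJ/min.
Profitability of mussels: 230/3.6 = 63.89 kJ/min.
63.89 < 96.47, so adding mussels would lower the average — exclude it.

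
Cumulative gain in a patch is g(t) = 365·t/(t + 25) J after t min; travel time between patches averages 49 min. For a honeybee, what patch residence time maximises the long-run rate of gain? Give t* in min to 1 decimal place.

35.0 min

By the marginal value theorem, leave when the instantaneous gain rate g'(t) equals the habitat-wide average g(t)/(T + t).
g'(t) = 365·25/(t + 25)². Setting 365·25/(t+25)² = 365t/[(t+25)(49+t)] gives 25(49+t) = t(t+25), so t² = 25×49 = 1225.
t* = √1225 = 35 min.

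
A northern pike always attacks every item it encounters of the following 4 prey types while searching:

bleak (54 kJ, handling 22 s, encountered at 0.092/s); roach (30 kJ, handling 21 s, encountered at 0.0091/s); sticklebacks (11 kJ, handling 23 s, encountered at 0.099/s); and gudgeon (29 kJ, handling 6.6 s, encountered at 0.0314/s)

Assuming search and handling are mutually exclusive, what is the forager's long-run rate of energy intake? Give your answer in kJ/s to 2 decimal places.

Energy encountered per unit search time: 0.092×54 + 0.0091×30 + 0.099×11 + 0.0314×29 = 7.241 kJ/s.
Handling time per unit search time: 0.092×22 + 0.0091×21 + 0.099×23 + 0.0314×6.6 = 4.699.
Rate = 7.241/(1 + 4.699) = 1.27 kJ/s.

1.27 kJ/s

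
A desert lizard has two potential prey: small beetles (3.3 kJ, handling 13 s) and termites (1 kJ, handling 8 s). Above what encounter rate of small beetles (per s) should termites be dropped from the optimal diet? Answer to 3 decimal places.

0.075 per s

At the threshold, the rate on small beetles alone equals the profitability of termites: λ·3.3/(1 + λ·13) = 1/8 = 0.125.
Rearranging, λ(3.3 − 0.125×13) = 0.125, so λ = 0.125/1.675 = 0.07463 per s.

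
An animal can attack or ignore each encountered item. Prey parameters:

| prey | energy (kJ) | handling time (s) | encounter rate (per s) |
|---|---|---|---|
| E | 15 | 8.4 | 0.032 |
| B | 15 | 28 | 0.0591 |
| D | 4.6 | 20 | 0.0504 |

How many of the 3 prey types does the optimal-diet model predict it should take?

2

Profitabilities (E/h, kJ/s): E 1.79, B 0.536, D 0.23. Add prey in this order while the next type's profitability exceeds the intake rate on those already taken.
Rate on top 1: 0.3783. B: 0.536 > 0.3783 → include.
Rate on top 2: 0.4674. D: 0.23 < 0.4674 → exclude; stop.
Optimal diet: E, B — 2 of 3 types.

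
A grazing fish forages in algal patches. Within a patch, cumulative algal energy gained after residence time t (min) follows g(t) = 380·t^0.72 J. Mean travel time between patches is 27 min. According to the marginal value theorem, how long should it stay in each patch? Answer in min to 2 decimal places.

69.43 min

By the marginal value theorem, leave when the instantaneous gain rate g'(t) equals the habitat-wide average g(t)/(T + t).
g'(t) = 0.72·380·t^-0.28. Setting 0.72·380·t^-0.28 = 380·t^0.72/(27+t) gives 0.72(27+t) = t, so 0.28·t = 0.72×27.
t* = 0.72×27/0.28 = 69.43 min.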